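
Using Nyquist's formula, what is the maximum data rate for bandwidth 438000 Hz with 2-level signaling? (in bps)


Rate = 2 * B * log2(M) = 2 * 438000 * 1.0 = 876000.0

876000.0 bps


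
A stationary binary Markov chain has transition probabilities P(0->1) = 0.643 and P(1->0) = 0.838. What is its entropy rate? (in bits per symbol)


Stationary distribution: pi_0 = p10/(p01+p10) = 0.5658, pi_1 = 0.4342. Entropy rate H' = pi_0*H(p01) + pi_1*H(p10) = 0.5658*0.9402 + 0.4342*0.6391 = 0.8094

0.8094 bits/symbol


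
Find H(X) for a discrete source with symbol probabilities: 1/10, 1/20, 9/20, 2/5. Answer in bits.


H = -sum(p_i * log2(p_i)). Terms: -(1/10)*log2(1/10) = 0.332193; -(1/20)*log2(1/20) = 0.216096; -(9/20)*log2(9/20) = 0.518401; -(2/5)*log2(2/5) = 0.528771. H = 0.332193 + 0.216096 + 0.518401 + 0.528771 = 1.5955

1.5955 bits


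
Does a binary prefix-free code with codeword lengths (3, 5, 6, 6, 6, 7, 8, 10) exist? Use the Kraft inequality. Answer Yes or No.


Kraft sum = sum(2^(-l_i)) = 0.2158, need <= 1. Result: satisfied (a binary prefix-free code with these lengths exists)

Yes


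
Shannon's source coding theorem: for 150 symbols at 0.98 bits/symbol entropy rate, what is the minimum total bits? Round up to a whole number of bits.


Minimum bits >= n * H = 150 * 0.98 = 147.0, rounded up to a whole number of bits = 147

147 bits


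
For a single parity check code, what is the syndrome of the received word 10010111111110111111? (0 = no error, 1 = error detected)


Syndrome = XOR of all bits = 1 XOR 0 XOR 0 XOR 1 XOR 0 XOR 1 XOR 1 XOR 1 XOR 1 XOR 1 XOR 1 XOR 1 XOR 1 XOR 0 XOR 1 XOR 1 XOR 1 XOR 1 XOR 1 XOR 1 = 0

0


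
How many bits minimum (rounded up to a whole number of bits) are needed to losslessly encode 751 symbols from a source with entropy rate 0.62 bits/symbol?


Minimum bits >= n * H = 751 * 0.62 = 465.62, rounded up to a whole number of bits = 466

466 bits


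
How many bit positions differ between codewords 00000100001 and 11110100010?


Count differing positions: ^ ^ ^ ^ . . . . . ^ ^ = 6 differences

6


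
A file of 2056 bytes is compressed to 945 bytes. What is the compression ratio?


Ratio = original / compressed = 2056 / 945 = 2.1757

2.1757


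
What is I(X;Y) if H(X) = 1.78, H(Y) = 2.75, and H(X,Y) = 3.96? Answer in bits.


I(X;Y) = H(X) + H(Y) - H(X,Y) = 1.78 + 2.75 - 3.96 = 0.57

0.57 bits


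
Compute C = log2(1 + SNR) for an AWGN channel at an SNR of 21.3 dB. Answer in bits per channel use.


SNR_linear = 10^(21.3/10) = 134.8963; C = log2(1 + SNR_linear) = log2(1 + 134.8963) = 7.0864

7.0864 bits/channel use


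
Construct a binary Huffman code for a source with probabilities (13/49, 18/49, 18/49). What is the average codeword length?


Huffman construction (repeatedly merge the two least-probable nodes; each merge adds 1 bit to every symbol beneath it): 13/49 + 18/49 = 31/49; 18/49 + 31/49 = 1. Resulting codeword lengths (in the order the probabilities were given): (2, 2, 1). L_avg = sum(p_i * l_i) = 13/49*2 + 18/49*2 + 18/49*1 = 80/49 = 1.6327

1.6327 bits


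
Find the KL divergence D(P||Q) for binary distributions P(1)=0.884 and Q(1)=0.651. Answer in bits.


KL = p*log2(p/q) + (1-p)*log2((1-p)/(1-q)) = 0.884*log2(0.884/0.651) + 0.116*log2(0.116/0.349) = 0.2059

0.2059 bits


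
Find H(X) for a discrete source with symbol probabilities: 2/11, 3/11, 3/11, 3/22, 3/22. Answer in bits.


H = -sum(p_i * log2(p_i)). Terms: -(2/11)*log2(2/11) = 0.447169; -(3/11)*log2(3/11) = 0.511219; -(3/11)*log2(3/11) = 0.511219; -(3/22)*log2(3/22) = 0.391973; -(3/22)*log2(3/22) = 0.391973. H = 0.447169 + 0.511219 + 0.511219 + 0.391973 + 0.391973 = 2.2536

2.2536 bits


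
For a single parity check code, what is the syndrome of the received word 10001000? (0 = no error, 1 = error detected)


Syndrome = XOR of all bits = 1 XOR 0 XOR 0 XOR 0 XOR 1 XOR 0 XOR 0 XOR 0 = 0

0


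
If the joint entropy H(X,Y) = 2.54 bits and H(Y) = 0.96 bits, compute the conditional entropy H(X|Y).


H(X|Y) = H(X,Y) - H(Y) = 2.54 - 0.96 = 1.58

1.58 bits


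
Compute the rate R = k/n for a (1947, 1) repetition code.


Rate = k/n = 1/1947

1/1947


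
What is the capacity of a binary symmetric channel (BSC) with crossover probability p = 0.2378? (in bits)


H(p) = -p*log2(p) - (1-p)*log2(1-p) = -0.2378*log2(0.2378) - 0.7622*log2(0.7622) = 0.492764 + 0.298598 = 0.7914. C = 1 - H(p) = 1 - 0.7914 = 0.2086

0.2086 bits


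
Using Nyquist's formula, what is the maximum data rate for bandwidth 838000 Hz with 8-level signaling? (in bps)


Rate = 2 * B * log2(M) = 2 * 838000 * 3.0 = 5028000.0

5028000.0 bps


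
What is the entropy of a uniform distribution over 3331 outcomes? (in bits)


H = log2(n) = log2(3331) = 11.7017

11.7017 bits


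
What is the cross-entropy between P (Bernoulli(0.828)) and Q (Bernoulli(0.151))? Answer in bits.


H(P,Q) = -p*log2(q) - (1-p)*log2(1-q). -0.828*log2(0.151) = 2.258270; -0.172*log2(0.849) = 0.040620. H(P,Q) = 2.258270 + 0.040620 = 2.2989

2.2989 bits


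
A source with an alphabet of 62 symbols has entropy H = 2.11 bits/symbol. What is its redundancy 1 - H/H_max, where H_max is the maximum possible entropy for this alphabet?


H_max = log2(K) = log2(62) = 5.9542 bits/symbol. Redundancy = 1 - H/H_max = 1 - 2.11/5.9542 = 1 - 0.3544 = 0.6456

0.6456


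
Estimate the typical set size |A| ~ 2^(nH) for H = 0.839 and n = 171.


log2|A_typical| = nH = 171 * 0.839 = 143.469, so |A_typical| ~ 2^143.469 = 1.543e+43

1.543e+43


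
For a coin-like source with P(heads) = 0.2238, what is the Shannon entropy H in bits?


H = -p*log2(p) - (1-p)*log2(1-p). -0.2238*log2(0.2238) = 0.483345; -0.7762*log2(0.7762) = 0.283701. H = 0.483345 + 0.283701 = 0.767

0.767 bits


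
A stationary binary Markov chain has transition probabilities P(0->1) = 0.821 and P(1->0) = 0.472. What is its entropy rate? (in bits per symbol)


Stationary distribution: pi_0 = p10/(p01+p10) = 0.365, pi_1 = 0.635. Entropy rate H' = pi_0*H(p01) + pi_1*H(p10) = 0.365*0.6779 + 0.635*0.9977 = 0.881

0.881 bits/symbol


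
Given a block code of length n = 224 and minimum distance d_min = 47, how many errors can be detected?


Detection capability = d_min - 1 = 47 - 1 = 46

46 errors


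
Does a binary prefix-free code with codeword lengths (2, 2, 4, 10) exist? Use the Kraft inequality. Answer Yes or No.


Kraft sum = sum(2^(-l_i)) = 0.5635, need <= 1. Result: satisfied (a binary prefix-free code with these lengths exists)

Yes


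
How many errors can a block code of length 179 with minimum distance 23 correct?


Correction capability = floor((d-1)/2) = floor((23-1)/2) = 11

11 errors


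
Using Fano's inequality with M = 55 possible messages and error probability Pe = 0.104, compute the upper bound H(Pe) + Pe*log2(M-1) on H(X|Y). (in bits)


H(Pe) = -Pe*log2(Pe) - (1-Pe)*log2(1-Pe) = -0.104*log2(0.104) - 0.896*log2(0.896) = 0.339596 + 0.141953 = 0.4815. Pe*log2(M-1) = 0.104*log2(54) = 0.598508. Bound = H(Pe) + Pe*log2(M-1) = 0.339596 + 0.141953 + 0.598508 = 1.0801

1.0801 bits


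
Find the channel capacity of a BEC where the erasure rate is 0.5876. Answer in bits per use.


C = 1 - epsilon = 1 - 0.5876 = 0.4124

0.4124 bits


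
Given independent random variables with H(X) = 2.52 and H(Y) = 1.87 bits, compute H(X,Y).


For independent variables, H(X,Y) = H(X) + H(Y) = 2.52 + 1.87 = 4.39

4.39 bits


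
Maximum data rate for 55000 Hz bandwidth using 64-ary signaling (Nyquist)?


Rate = 2 * B * log2(M) = 2 * 55000 * 6.0 = 660000.0

660000.0 bps


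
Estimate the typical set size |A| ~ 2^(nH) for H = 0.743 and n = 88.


log2|A_typical| = nH = 88 * 0.743 = 65.384, so |A_typical| ~ 2^65.384 = 4.814e+19

4.814e+19


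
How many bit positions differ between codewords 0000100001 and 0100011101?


Count differing positions: . ^ . . ^ ^ ^ ^ . . = 5 differences

5


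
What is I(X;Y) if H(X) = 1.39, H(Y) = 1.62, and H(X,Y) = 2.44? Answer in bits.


I(X;Y) = H(X) + H(Y) - H(X,Y) = 1.39 + 1.62 - 2.44 = 0.57

0.57 bits


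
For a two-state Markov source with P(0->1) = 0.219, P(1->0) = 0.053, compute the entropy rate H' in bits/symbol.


Stationary distribution: pi_0 = p10/(p01+p10) = 0.1949, pi_1 = 0.8051. Entropy rate H' = pi_0*H(p01) + pi_1*H(p10) = 0.1949*0.7583 + 0.8051*0.299 = 0.3885

0.3885 bits/symbol


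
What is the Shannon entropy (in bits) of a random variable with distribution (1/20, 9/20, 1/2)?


H = -sum(p_i * log2(p_i)). Terms: -(1/20)*log2(1/20) = 0.216096; -(9/20)*log2(9/20) = 0.518401; -(1/2)*log2(1/2) = 0.500000. H = 0.216096 + 0.518401 + 0.500000 = 1.2345

1.2345 bits


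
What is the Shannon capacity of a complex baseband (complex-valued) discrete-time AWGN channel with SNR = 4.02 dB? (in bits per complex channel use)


SNR_linear = 10^(4.02/10) = 2.5235; C = log2(1 + SNR_linear) = log2(1 + 2.5235) = 1.817

1.817 bits/channel use


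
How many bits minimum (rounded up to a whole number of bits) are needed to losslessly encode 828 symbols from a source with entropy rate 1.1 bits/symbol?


Minimum bits >= n * H = 828 * 1.1 = 910.8, rounded up to a whole number of bits = 911

911 bits


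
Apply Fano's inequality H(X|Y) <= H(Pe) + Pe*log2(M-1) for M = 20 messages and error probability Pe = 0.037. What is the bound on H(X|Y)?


H(Pe) = -Pe*log2(Pe) - (1-Pe)*log2(1-Pe) = -0.037*log2(0.037) - 0.963*log2(0.963) = 0.175984 + 0.052380 = 0.2284. Pe*log2(M-1) = 0.037*log2(19) = 0.157173. Bound = H(Pe) + Pe*log2(M-1) = 0.175984 + 0.052380 + 0.157173 = 0.3855

0.3855 bits


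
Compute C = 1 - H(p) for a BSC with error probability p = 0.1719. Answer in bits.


H(p) = -p*log2(p) - (1-p)*log2(1-p) = -0.1719*log2(0.1719) - 0.8281*log2(0.8281) = 0.436688 + 0.225345 = 0.662. C = 1 - H(p) = 1 - 0.662 = 0.338

0.338 bits


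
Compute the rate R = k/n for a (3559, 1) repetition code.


Rate = k/n = 1/3559

1/3559


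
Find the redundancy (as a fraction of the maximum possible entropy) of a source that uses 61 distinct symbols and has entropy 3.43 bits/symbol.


H_max = log2(K) = log2(61) = 5.9307 bits/symbol. Redundancy = 1 - H/H_max = 1 - 3.43/5.9307 = 1 - 0.5783 = 0.4217

0.4217


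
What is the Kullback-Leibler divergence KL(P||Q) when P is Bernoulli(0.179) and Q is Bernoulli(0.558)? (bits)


KL = p*log2(p/q) + (1-p)*log2((1-p)/(1-q)) = 0.179*log2(0.179/0.558) + 0.821*log2(0.821/0.442) = 0.4398

0.4398 bits


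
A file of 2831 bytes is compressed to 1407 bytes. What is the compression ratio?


Ratio = original / compressed = 2831 / 1407 = 2.0121

2.0121


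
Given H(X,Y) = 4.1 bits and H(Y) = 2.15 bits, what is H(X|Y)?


H(X|Y) = H(X,Y) - H(Y) = 4.1 - 2.15 = 1.95

1.95 bits


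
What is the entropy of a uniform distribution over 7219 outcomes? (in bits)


H = log2(n) = log2(7219) = 12.8176

12.8176 bits


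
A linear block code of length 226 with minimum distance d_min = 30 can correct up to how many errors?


Correction capability = floor((d-1)/2) = floor((30-1)/2) = 14

14 errors


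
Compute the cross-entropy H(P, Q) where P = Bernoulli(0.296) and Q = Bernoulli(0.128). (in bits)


H(P,Q) = -p*log2(q) - (1-p)*log2(1-q). -0.296*log2(0.128) = 0.877872; -0.704*log2(0.872) = 0.139110. H(P,Q) = 0.877872 + 0.139110 = 1.017

1.017 bits


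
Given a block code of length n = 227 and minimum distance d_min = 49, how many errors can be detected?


Detection capability = d_min - 1 = 49 - 1 = 48

48 errors


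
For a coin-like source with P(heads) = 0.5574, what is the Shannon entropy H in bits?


H = -p*log2(p) - (1-p)*log2(1-p). -0.5574*log2(0.5574) = 0.470008; -0.4426*log2(0.4426) = 0.520464. H = 0.470008 + 0.520464 = 0.9905

0.9905 bits


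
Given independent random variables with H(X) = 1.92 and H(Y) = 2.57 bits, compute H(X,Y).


For independent variables, H(X,Y) = H(X) + H(Y) = 1.92 + 2.57 = 4.49

4.49 bits


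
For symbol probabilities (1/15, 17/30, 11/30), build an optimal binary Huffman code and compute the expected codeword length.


Huffman construction (repeatedly merge the two least-probable nodes; each merge adds 1 bit to every symbol beneath it): 1/15 + 11/30 = 13/30; 13/30 + 17/30 = 1. Resulting codeword lengths (in the order the probabilities were given): (2, 1, 2). L_avg = sum(p_i * l_i) = 1/15*2 + 17/30*1 + 11/30*2 = 43/30 = 1.4333

1.4333 bits


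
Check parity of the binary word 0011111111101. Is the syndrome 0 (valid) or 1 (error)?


Syndrome = XOR of all bits = 0 XOR 0 XOR 1 XOR 1 XOR 1 XOR 1 XOR 1 XOR 1 XOR 1 XOR 1 XOR 1 XOR 0 XOR 1 = 0

0


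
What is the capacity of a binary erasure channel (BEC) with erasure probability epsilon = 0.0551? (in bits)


C = 1 - epsilon = 1 - 0.0551 = 0.9449

0.9449 bits


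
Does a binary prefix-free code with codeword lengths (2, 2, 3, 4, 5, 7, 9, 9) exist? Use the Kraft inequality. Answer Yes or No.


Kraft sum = sum(2^(-l_i)) = 0.7305, need <= 1. Result: satisfied (a binary prefix-free code with these lengths exists)

Yes


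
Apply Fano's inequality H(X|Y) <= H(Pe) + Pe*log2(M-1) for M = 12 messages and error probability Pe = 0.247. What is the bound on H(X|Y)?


H(Pe) = -Pe*log2(Pe) - (1-Pe)*log2(1-Pe) = -0.247*log2(0.247) - 0.753*log2(0.753) = 0.498302 + 0.308187 = 0.8065. Pe*log2(M-1) = 0.247*log2(11) = 0.854480. Bound = H(Pe) + Pe*log2(M-1) = 0.498302 + 0.308187 + 0.854480 = 1.661

1.661 bits


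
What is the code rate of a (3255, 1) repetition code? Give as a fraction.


Rate = k/n = 1/3255

1/3255


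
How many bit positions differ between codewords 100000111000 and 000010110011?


Count differing positions: ^ . . . ^ . . . ^ . ^ ^ = 5 differences

5


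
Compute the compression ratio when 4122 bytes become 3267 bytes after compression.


Ratio = original / compressed = 4122 / 3267 = 1.2617

1.2617


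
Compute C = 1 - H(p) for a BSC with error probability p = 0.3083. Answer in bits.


H(p) = -p*log2(p) - (1-p)*log2(1-p) = -0.3083*log2(0.3083) - 0.6917*log2(0.6917) = 0.523368 + 0.367833 = 0.8912. C = 1 - H(p) = 1 - 0.8912 = 0.1088

0.1088 bits


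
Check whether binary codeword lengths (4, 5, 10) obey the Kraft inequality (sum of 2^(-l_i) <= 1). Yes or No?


Kraft sum = sum(2^(-l_i)) = 0.0947, need <= 1. Result: satisfied (a binary prefix-free code with these lengths exists)

Yes


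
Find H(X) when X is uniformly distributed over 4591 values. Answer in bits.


H = log2(n) = log2(4591) = 12.1646

12.1646 bits


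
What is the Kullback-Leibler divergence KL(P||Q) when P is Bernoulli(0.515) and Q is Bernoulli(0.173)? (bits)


KL = p*log2(p/q) + (1-p)*log2((1-p)/(1-q)) = 0.515*log2(0.515/0.173) + 0.485*log2(0.485/0.827) = 0.4371

0.4371 bits


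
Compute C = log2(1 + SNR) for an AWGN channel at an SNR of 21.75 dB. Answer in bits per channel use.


SNR_linear = 10^(21.75/10) = 149.6236; C = log2(1 + SNR_linear) = log2(1 + 149.6236) = 7.2348

7.2348 bits/channel use


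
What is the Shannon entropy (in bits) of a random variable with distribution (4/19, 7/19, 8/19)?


H = -sum(p_i * log2(p_i)). Terms: -(4/19)*log2(4/19) = 0.473248; -(7/19)*log2(7/19) = 0.530737; -(8/19)*log2(8/19) = 0.525443. H = 0.473248 + 0.530737 + 0.525443 = 1.5294

1.5294 bits


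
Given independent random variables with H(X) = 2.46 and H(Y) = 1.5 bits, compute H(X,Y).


For independent variables, H(X,Y) = H(X) + H(Y) = 2.46 + 1.5 = 3.96

3.96 bits


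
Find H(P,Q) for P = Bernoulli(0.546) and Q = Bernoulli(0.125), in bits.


H(P,Q) = -p*log2(q) - (1-p)*log2(1-q). -0.546*log2(0.125) = 1.638000; -0.454*log2(0.875) = 0.087461. H(P,Q) = 1.638000 + 0.087461 = 1.7255

1.7255 bits


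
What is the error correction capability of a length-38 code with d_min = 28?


Correction capability = floor((d-1)/2) = floor((28-1)/2) = 13

13 errors


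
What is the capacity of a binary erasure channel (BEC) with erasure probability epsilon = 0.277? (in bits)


C = 1 - epsilon = 1 - 0.277 = 0.723

0.723 bits


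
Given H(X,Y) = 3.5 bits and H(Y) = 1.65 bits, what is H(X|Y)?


H(X|Y) = H(X,Y) - H(Y) = 3.5 - 1.65 = 1.85

1.85 bits


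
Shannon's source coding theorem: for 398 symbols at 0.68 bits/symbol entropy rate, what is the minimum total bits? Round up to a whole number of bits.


Minimum bits >= n * H = 398 * 0.68 = 270.64, rounded up to a whole number of bits = 271

271 bits


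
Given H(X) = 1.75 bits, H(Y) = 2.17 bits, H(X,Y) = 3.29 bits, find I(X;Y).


I(X;Y) = H(X) + H(Y) - H(X,Y) = 1.75 + 2.17 - 3.29 = 0.63

0.63 bits


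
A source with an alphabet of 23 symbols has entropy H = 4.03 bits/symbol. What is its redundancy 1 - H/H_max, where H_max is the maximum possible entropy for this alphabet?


H_max = log2(K) = log2(23) = 4.5236 bits/symbol. Redundancy = 1 - H/H_max = 1 - 4.03/4.5236 = 1 - 0.8909 = 0.1091

0.1091


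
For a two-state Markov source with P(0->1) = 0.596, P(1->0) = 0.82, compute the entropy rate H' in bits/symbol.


Stationary distribution: pi_0 = p10/(p01+p10) = 0.5791, pi_1 = 0.4209. Entropy rate H' = pi_0*H(p01) + pi_1*H(p10) = 0.5791*0.9732 + 0.4209*0.6801 = 0.8498

0.8498 bits/symbol


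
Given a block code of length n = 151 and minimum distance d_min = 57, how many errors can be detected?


Detection capability = d_min - 1 = 57 - 1 = 56

56 errors


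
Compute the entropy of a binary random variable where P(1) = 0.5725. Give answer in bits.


H = -p*log2(p) - (1-p)*log2(1-p). -0.5725*log2(0.5725) = 0.460663; -0.4275*log2(0.4275) = 0.524117. H = 0.460663 + 0.524117 = 0.9848

0.9848 bits


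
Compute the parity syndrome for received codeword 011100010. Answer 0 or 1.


Syndrome = XOR of all bits = 0 XOR 1 XOR 1 XOR 1 XOR 0 XOR 0 XOR 0 XOR 1 XOR 0 = 0

0


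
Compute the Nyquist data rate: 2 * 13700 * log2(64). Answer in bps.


Rate = 2 * B * log2(M) = 2 * 13700 * 6.0 = 164400.0

164400.0 bps


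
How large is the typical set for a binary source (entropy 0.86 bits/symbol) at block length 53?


log2|A_typical| = nH = 53 * 0.86 = 45.58, so |A_typical| ~ 2^45.58 = 5.260e+13

5.260e+13


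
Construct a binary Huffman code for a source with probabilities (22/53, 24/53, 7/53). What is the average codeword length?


Huffman construction (repeatedly merge the two least-probable nodes; each merge adds 1 bit to every symbol beneath it): 7/53 + 22/53 = 29/53; 24/53 + 29/53 = 1. Resulting codeword lengths (in the order the probabilities were given): (2, 1, 2). L_avg = sum(p_i * l_i) = 22/53*2 + 24/53*1 + 7/53*2 = 82/53 = 1.5472

1.5472 bits


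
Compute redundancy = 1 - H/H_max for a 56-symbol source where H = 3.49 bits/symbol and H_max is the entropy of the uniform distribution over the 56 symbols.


H_max = log2(K) = log2(56) = 5.8074 bits/symbol. Redundancy = 1 - H/H_max = 1 - 3.49/5.8074 = 1 - 0.601 = 0.399

0.399


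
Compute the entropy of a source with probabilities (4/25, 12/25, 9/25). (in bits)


H = -sum(p_i * log2(p_i)). Terms: -(4/25)*log2(4/25) = 0.423017; -(12/25)*log2(12/25) = 0.508269; -(9/25)*log2(9/25) = 0.530615. H = 0.423017 + 0.508269 + 0.530615 = 1.4619

1.4619 bits


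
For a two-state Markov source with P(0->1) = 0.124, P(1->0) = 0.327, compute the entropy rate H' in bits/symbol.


Stationary distribution: pi_0 = p10/(p01+p10) = 0.7251, pi_1 = 0.2749. Entropy rate H' = pi_0*H(p01) + pi_1*H(p10) = 0.7251*0.5408 + 0.2749*0.9118 = 0.6428

0.6428 bits/symbol


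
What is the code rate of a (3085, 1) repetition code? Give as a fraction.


Rate = k/n = 1/3085

1/3085


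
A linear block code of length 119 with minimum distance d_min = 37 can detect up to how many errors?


Detection capability = d_min - 1 = 37 - 1 = 36

36 errors


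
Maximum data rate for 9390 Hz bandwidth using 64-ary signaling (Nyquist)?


Rate = 2 * B * log2(M) = 2 * 9390 * 6.0 = 112680.0

112680.0 bps


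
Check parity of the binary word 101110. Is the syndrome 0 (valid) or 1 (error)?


Syndrome = XOR of all bits = 1 XOR 0 XOR 1 XOR 1 XOR 1 XOR 0 = 0

0


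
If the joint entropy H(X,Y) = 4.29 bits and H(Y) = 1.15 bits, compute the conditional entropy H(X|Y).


H(X|Y) = H(X,Y) - H(Y) = 4.29 - 1.15 = 3.14

3.14 bits


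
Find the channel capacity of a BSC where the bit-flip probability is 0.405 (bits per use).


H(p) = -p*log2(p) - (1-p)*log2(1-p) = -0.405*log2(0.405) - 0.595*log2(0.595) = 0.528123 + 0.445678 = 0.9738. C = 1 - H(p) = 1 - 0.9738 = 0.0262

0.0262 bits


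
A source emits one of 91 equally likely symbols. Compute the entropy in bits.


H = log2(n) = log2(91) = 6.5078

6.5078 bits


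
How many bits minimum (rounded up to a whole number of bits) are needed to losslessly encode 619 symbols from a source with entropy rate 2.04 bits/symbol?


Minimum bits >= n * H = 619 * 2.04 = 1262.76, rounded up to a whole number of bits = 1263

1263 bits


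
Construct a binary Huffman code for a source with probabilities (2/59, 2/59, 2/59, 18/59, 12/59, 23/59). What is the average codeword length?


Huffman construction (repeatedly merge the two least-probable nodes; each merge adds 1 bit to every symbol beneath it): 2/59 + 2/59 = 4/59; 2/59 + 4/59 = 6/59; 6/59 + 12/59 = 18/59; 18/59 + 18/59 = 36/59; 23/59 + 36/59 = 1. Resulting codeword lengths (in the order the probabilities were given): (5, 5, 4, 2, 3, 1). L_avg = sum(p_i * l_i) = 2/59*5 + 2/59*5 + 2/59*4 + 18/59*2 + 12/59*3 + 23/59*1 = 123/59 = 2.0847

2.0847 bits


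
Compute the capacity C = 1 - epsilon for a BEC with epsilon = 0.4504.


C = 1 - epsilon = 1 - 0.4504 = 0.5496

0.5496 bits


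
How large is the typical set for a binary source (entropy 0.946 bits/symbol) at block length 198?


log2|A_typical| = nH = 198 * 0.946 = 187.308, so |A_typical| ~ 2^187.308 = 2.428e+56

2.428e+56


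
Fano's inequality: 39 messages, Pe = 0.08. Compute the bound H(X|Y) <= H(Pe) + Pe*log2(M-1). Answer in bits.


H(Pe) = -Pe*log2(Pe) - (1-Pe)*log2(1-Pe) = -0.08*log2(0.08) - 0.92*log2(0.92) = 0.291508 + 0.110671 = 0.4022. Pe*log2(M-1) = 0.08*log2(38) = 0.419834. Bound = H(Pe) + Pe*log2(M-1) = 0.291508 + 0.110671 + 0.419834 = 0.822

0.822 bits


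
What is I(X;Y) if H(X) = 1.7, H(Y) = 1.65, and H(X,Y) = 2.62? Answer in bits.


I(X;Y) = H(X) + H(Y) - H(X,Y) = 1.7 + 1.65 - 2.62 = 0.73

0.73 bits


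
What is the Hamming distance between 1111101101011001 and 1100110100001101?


Count differing positions: . . ^ ^ . ^ ^ . . ^ . ^ . ^ . . = 7 differences

7


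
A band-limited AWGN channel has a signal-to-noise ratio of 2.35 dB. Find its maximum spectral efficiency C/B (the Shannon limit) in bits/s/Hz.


SNR_linear = 10^(2.35/10) = 1.7179; C/B = log2(1 + SNR_linear) = log2(1 + 1.7179) = 1.4425

1.4425 bits/s/Hz


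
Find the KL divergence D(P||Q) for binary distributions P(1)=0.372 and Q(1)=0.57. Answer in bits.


KL = p*log2(p/q) + (1-p)*log2((1-p)/(1-q)) = 0.372*log2(0.372/0.57) + 0.628*log2(0.628/0.43) = 0.1141

0.1141 bits


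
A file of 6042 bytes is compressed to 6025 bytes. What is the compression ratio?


Ratio = original / compressed = 6042 / 6025 = 1.0028

1.0028


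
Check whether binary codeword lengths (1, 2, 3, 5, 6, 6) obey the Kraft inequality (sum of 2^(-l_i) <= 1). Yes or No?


Kraft sum = sum(2^(-l_i)) = 0.9375, need <= 1. Result: satisfied (a binary prefix-free code with these lengths exists)

Yes


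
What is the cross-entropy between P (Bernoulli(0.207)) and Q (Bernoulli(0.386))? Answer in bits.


H(P,Q) = -p*log2(q) - (1-p)*log2(1-q). -0.207*log2(0.386) = 0.284279; -0.793*log2(0.614) = 0.558026. H(P,Q) = 0.284279 + 0.558026 = 0.8423

0.8423 bits


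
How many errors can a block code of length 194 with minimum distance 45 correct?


Correction capability = floor((d-1)/2) = floor((45-1)/2) = 22

22 errors


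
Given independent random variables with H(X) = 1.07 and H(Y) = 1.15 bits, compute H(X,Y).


For independent variables, H(X,Y) = H(X) + H(Y) = 1.07 + 1.15 = 2.22

2.22 bits


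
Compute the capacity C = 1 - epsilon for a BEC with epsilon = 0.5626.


C = 1 - epsilon = 1 - 0.5626 = 0.4374

0.4374 bits


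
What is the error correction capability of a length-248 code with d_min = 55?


Correction capability = floor((d-1)/2) = floor((55-1)/2) = 27

27 errors


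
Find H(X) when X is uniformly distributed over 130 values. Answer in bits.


H = log2(n) = log2(130) = 7.0224

7.0224 bits


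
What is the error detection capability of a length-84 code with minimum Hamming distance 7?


Detection capability = d_min - 1 = 7 - 1 = 6

6 errors


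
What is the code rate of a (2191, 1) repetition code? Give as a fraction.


Rate = k/n = 1/2191

1/2191


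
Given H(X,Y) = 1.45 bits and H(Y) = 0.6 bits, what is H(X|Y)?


H(X|Y) = H(X,Y) - H(Y) = 1.45 - 0.6 = 0.85

0.85 bits


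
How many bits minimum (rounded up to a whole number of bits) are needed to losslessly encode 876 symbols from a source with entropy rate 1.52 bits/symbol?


Minimum bits >= n * H = 876 * 1.52 = 1331.52, rounded up to a whole number of bits = 1332

1332 bits


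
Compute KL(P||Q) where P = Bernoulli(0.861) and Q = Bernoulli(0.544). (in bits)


KL = p*log2(p/q) + (1-p)*log2((1-p)/(1-q)) = 0.861*log2(0.861/0.544) + 0.139*log2(0.139/0.456) = 0.3321

0.3321 bits


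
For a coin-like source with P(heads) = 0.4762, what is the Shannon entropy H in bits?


H = -p*log2(p) - (1-p)*log2(1-p). -0.4762*log2(0.4762) = 0.509706; -0.5238*log2(0.5238) = 0.488659. H = 0.509706 + 0.488659 = 0.9984

0.9984 bits


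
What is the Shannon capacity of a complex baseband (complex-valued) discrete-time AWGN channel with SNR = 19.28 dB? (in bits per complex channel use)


SNR_linear = 10^(19.28/10) = 84.7227; C = log2(1 + SNR_linear) = log2(1 + 84.7227) = 6.4216

6.4216 bits/channel use


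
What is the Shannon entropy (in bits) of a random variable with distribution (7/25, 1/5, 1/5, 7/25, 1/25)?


H = -sum(p_i * log2(p_i)). Terms: -(7/25)*log2(7/25) = 0.514220; -(1/5)*log2(1/5) = 0.464386; -(1/5)*log2(1/5) = 0.464386; -(7/25)*log2(7/25) = 0.514220; -(1/25)*log2(1/25) = 0.185754. H = 0.514220 + 0.464386 + 0.464386 + 0.514220 + 0.185754 = 2.143

2.143 bits


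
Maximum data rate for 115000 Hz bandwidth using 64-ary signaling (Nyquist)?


Rate = 2 * B * log2(M) = 2 * 115000 * 6.0 = 1380000.0

1380000.0 bps


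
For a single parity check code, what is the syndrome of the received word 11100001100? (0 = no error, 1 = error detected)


Syndrome = XOR of all bits = 1 XOR 1 XOR 1 XOR 0 XOR 0 XOR 0 XOR 0 XOR 1 XOR 1 XOR 0 XOR 0 = 1

1


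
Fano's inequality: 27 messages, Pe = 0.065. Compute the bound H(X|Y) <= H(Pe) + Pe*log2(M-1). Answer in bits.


H(Pe) = -Pe*log2(Pe) - (1-Pe)*log2(1-Pe) = -0.065*log2(0.065) - 0.935*log2(0.935) = 0.256322 + 0.090659 = 0.347. Pe*log2(M-1) = 0.065*log2(26) = 0.305529. Bound = H(Pe) + Pe*log2(M-1) = 0.256322 + 0.090659 + 0.305529 = 0.6525

0.6525 bits


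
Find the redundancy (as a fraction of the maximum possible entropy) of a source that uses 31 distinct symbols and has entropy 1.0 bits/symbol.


H_max = log2(K) = log2(31) = 4.9542 bits/symbol. Redundancy = 1 - H/H_max = 1 - 1.0/4.9542 = 1 - 0.2018 = 0.7982

0.7982


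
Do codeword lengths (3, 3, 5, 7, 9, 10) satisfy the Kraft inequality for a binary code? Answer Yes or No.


Kraft sum = sum(2^(-l_i)) = 0.292, need <= 1. Result: satisfied (a binary prefix-free code with these lengths exists)

Yes


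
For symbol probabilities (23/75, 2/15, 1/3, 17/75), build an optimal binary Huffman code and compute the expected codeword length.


Huffman construction (repeatedly merge the two least-probable nodes; each merge adds 1 bit to every symbol beneath it): 2/15 + 17/75 = 9/25; 23/75 + 1/3 = 16/25; 9/25 + 16/25 = 1. Resulting codeword lengths (in the order the probabilities were given): (2, 2, 2, 2). L_avg = sum(p_i * l_i) = 23/75*2 + 2/15*2 + 1/3*2 + 17/75*2 = 2

2.0 bits


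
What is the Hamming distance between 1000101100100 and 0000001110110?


Count differing positions: ^ . . . ^ . . . ^ . . ^ . = 4 differences

4


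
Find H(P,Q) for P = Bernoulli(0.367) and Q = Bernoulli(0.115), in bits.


H(P,Q) = -p*log2(q) - (1-p)*log2(1-q). -0.367*log2(0.115) = 1.145148; -0.633*log2(0.885) = 0.111567. H(P,Q) = 1.145148 + 0.111567 = 1.2567

1.2567 bits


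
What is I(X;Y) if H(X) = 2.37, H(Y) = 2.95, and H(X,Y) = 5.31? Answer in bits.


I(X;Y) = H(X) + H(Y) - H(X,Y) = 2.37 + 2.95 - 5.31 = 0.01

0.01 bits


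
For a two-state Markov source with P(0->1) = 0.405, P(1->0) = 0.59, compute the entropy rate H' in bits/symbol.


Stationary distribution: pi_0 = p10/(p01+p10) = 0.593, pi_1 = 0.407. Entropy rate H' = pi_0*H(p01) + pi_1*H(p10) = 0.593*0.9738 + 0.407*0.9765 = 0.9749

0.9749 bits/symbol


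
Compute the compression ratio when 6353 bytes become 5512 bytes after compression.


Ratio = original / compressed = 6353 / 5512 = 1.1526

1.1526


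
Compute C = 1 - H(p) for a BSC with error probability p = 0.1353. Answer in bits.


H(p) = -p*log2(p) - (1-p)*log2(1-p) = -0.1353*log2(0.1353) - 0.8647*log2(0.8647) = 0.390444 + 0.181352 = 0.5718. C = 1 - H(p) = 1 - 0.5718 = 0.4282

0.4282 bits


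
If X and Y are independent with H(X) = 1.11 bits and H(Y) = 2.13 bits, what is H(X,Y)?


For independent variables, H(X,Y) = H(X) + H(Y) = 1.11 + 2.13 = 3.24

3.24 bits


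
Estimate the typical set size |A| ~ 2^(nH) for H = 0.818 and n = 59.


log2|A_typical| = nH = 59 * 0.818 = 48.262, so |A_typical| ~ 2^48.262 = 3.375e+14

3.375e+14


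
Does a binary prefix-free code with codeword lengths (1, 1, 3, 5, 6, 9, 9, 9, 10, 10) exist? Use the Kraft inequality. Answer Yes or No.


Kraft sum = sum(2^(-l_i)) = 1.1797, need <= 1. Result: violated (a binary prefix-free code with these lengths cannot exist)

No


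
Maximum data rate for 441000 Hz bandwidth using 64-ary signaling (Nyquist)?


Rate = 2 * B * log2(M) = 2 * 441000 * 6.0 = 5292000.0

5292000.0 bps


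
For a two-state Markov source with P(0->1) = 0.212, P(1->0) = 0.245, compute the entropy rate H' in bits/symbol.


Stationary distribution: pi_0 = p10/(p01+p10) = 0.5361, pi_1 = 0.4639. Entropy rate H' = pi_0*H(p01) + pi_1*H(p10) = 0.5361*0.7453 + 0.4639*0.8033 = 0.7722

0.7722 bits/symbol


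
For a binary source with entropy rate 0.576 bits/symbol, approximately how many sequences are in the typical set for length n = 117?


log2|A_typical| = nH = 117 * 0.576 = 67.392, so |A_typical| ~ 2^67.392 = 1.936e+20

1.936e+20


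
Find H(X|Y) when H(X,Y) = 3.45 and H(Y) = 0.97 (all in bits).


H(X|Y) = H(X,Y) - H(Y) = 3.45 - 0.97 = 2.48

2.48 bits


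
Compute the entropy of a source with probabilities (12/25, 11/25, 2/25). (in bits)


H = -sum(p_i * log2(p_i)). Terms: -(12/25)*log2(12/25) = 0.508269; -(11/25)*log2(11/25) = 0.521147; -(2/25)*log2(2/25) = 0.291508. H = 0.508269 + 0.521147 + 0.291508 = 1.3209

1.3209 bits


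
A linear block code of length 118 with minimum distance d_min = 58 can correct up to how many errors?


Correction capability = floor((d-1)/2) = floor((58-1)/2) = 28

28 errors


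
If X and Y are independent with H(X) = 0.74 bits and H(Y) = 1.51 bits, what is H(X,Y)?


For independent variables, H(X,Y) = H(X) + H(Y) = 0.74 + 1.51 = 2.25

2.25 bits


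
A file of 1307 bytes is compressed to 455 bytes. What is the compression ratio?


Ratio = original / compressed = 1307 / 455 = 2.8725

2.8725


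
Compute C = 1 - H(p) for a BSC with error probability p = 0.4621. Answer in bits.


H(p) = -p*log2(p) - (1-p)*log2(1-p) = -0.4621*log2(0.4621) - 0.5379*log2(0.5379) = 0.514651 + 0.481200 = 0.9959. C = 1 - H(p) = 1 - 0.9959 = 0.0041

0.0041 bits


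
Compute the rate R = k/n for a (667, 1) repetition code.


Rate = k/n = 1/667

1/667


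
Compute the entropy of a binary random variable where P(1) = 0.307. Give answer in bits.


H = -p*log2(p) - (1-p)*log2(1-p). -0.307*log2(0.307) = 0.523033; -0.693*log2(0.693) = 0.366647. H = 0.523033 + 0.366647 = 0.8897

0.8897 bits


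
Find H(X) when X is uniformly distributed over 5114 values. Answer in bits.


H = log2(n) = log2(5114) = 12.3202

12.3202 bits


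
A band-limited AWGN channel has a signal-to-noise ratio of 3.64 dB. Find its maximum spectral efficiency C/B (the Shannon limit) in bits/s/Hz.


SNR_linear = 10^(3.64/10) = 2.3121; C/B = log2(1 + SNR_linear) = log2(1 + 2.3121) = 1.7277

1.7277 bits/s/Hz


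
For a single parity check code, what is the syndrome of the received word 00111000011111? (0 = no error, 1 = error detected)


Syndrome = XOR of all bits = 0 XOR 0 XOR 1 XOR 1 XOR 1 XOR 0 XOR 0 XOR 0 XOR 0 XOR 1 XOR 1 XOR 1 XOR 1 XOR 1 = 0

0


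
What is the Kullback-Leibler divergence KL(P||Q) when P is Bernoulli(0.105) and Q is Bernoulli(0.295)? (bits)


KL = p*log2(p/q) + (1-p)*log2((1-p)/(1-q)) = 0.105*log2(0.105/0.295) + 0.895*log2(0.895/0.705) = 0.1516

0.1516 bits


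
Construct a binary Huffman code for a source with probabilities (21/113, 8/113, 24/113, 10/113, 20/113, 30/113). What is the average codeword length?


Huffman construction (repeatedly merge the two least-probable nodes; each merge adds 1 bit to every symbol beneath it): 8/113 + 10/113 = 18/113; 18/113 + 20/113 = 38/113; 21/113 + 24/113 = 45/113; 30/113 + 38/113 = 68/113; 45/113 + 68/113 = 1. Resulting codeword lengths (in the order the probabilities were given): (2, 4, 2, 4, 3, 2). L_avg = sum(p_i * l_i) = 21/113*2 + 8/113*4 + 24/113*2 + 10/113*4 + 20/113*3 + 30/113*2 = 282/113 = 2.4956

2.4956 bits


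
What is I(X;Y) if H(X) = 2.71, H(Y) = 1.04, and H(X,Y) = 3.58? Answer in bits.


I(X;Y) = H(X) + H(Y) - H(X,Y) = 2.71 + 1.04 - 3.58 = 0.17

0.17 bits


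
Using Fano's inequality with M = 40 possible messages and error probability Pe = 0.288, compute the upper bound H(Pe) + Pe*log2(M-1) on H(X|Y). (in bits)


H(Pe) = -Pe*log2(Pe) - (1-Pe)*log2(1-Pe) = -0.288*log2(0.288) - 0.712*log2(0.712) = 0.517207 + 0.348916 = 0.8661. Pe*log2(M-1) = 0.288*log2(39) = 1.522196. Bound = H(Pe) + Pe*log2(M-1) = 0.517207 + 0.348916 + 1.522196 = 2.3883

2.3883 bits


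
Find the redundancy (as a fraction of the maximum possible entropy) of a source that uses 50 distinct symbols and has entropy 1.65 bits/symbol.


H_max = log2(K) = log2(50) = 5.6439 bits/symbol. Redundancy = 1 - H/H_max = 1 - 1.65/5.6439 = 1 - 0.2924 = 0.7076

0.7076


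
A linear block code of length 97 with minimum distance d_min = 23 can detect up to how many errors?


Detection capability = d_min - 1 = 23 - 1 = 22

22 errors


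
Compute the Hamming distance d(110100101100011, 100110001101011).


Count differing positions: . ^ . . ^ . ^ . . . . ^ . . . = 4 differences

4


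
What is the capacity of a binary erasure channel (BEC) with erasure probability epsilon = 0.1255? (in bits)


C = 1 - epsilon = 1 - 0.1255 = 0.8745

0.8745 bits


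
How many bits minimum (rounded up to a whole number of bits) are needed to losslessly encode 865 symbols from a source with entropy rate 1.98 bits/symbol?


Minimum bits >= n * H = 865 * 1.98 = 1712.7, rounded up to a whole number of bits = 1713

1713 bits


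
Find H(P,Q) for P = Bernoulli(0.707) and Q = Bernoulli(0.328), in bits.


H(P,Q) = -p*log2(q) - (1-p)*log2(1-q). -0.707*log2(0.328) = 1.137020; -0.293*log2(0.672) = 0.168026. H(P,Q) = 1.137020 + 0.168026 = 1.305

1.305 bits


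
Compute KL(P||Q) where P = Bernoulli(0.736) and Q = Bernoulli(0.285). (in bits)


KL = p*log2(p/q) + (1-p)*log2((1-p)/(1-q)) = 0.736*log2(0.736/0.285) + 0.264*log2(0.264/0.715) = 0.6279

0.6279 bits


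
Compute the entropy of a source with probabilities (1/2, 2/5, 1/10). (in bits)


H = -sum(p_i * log2(p_i)). Terms: -(1/2)*log2(1/2) = 0.500000; -(2/5)*log2(2/5) = 0.528771; -(1/10)*log2(1/10) = 0.332193. H = 0.500000 + 0.528771 + 0.332193 = 1.361

1.361 bits


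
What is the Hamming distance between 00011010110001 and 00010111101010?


Count differing positions: . . . . ^ ^ . ^ . ^ ^ . ^ ^ = 7 differences

7


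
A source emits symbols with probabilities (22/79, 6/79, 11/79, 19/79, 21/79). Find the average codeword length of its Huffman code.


Huffman construction (repeatedly merge the two least-probable nodes; each merge adds 1 bit to every symbol beneath it): 6/79 + 11/79 = 17/79; 17/79 + 19/79 = 36/79; 21/79 + 22/79 = 43/79; 36/79 + 43/79 = 1. Resulting codeword lengths (in the order the probabilities were given): (2, 3, 3, 2, 2). L_avg = sum(p_i * l_i) = 22/79*2 + 6/79*3 + 11/79*3 + 19/79*2 + 21/79*2 = 175/79 = 2.2152

2.2152 bits


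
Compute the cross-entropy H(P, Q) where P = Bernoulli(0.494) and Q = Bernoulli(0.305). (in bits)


H(P,Q) = -p*log2(q) - (1-p)*log2(1-q). -0.494*log2(0.305) = 0.846281; -0.506*log2(0.695) = 0.265607. H(P,Q) = 0.846281 + 0.265607 = 1.1119

1.1119 bits


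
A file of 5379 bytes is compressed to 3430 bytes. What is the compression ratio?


Ratio = original / compressed = 5379 / 3430 = 1.5682

1.5682


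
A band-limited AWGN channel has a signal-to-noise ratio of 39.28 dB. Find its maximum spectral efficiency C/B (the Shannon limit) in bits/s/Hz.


SNR_linear = 10^(39.28/10) = 8472.2741; C/B = log2(1 + SNR_linear) = log2(1 + 8472.2741) = 13.0487

13.0487 bits/s/Hz


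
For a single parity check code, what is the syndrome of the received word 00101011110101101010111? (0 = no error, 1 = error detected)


Syndrome = XOR of all bits = 0 XOR 0 XOR 1 XOR 0 XOR 1 XOR 0 XOR 1 XOR 1 XOR 1 XOR 1 XOR 0 XOR 1 XOR 0 XOR 1 XOR 1 XOR 0 XOR 1 XOR 0 XOR 1 XOR 0 XOR 1 XOR 1 XOR 1 = 0

0


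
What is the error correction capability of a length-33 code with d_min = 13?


Correction capability = floor((d-1)/2) = floor((13-1)/2) = 6

6 errors


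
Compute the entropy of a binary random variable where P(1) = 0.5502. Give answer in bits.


H = -p*log2(p) - (1-p)*log2(1-p). -0.5502*log2(0.5502) = 0.474257; -0.4498*log2(0.4498) = 0.518459. H = 0.474257 + 0.518459 = 0.9927

0.9927 bits


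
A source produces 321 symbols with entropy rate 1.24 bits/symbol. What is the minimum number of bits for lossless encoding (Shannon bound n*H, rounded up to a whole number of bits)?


Minimum bits >= n * H = 321 * 1.24 = 398.04, rounded up to a whole number of bits = 399

399 bits


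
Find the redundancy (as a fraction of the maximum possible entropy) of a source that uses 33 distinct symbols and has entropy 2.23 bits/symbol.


H_max = log2(K) = log2(33) = 5.0444 bits/symbol. Redundancy = 1 - H/H_max = 1 - 2.23/5.0444 = 1 - 0.4421 = 0.5579

0.5579


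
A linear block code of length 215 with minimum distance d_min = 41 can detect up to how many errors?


Detection capability = d_min - 1 = 41 - 1 = 40

40 errors


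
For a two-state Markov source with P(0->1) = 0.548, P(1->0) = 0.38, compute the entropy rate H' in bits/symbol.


Stationary distribution: pi_0 = p10/(p01+p10) = 0.4095, pi_1 = 0.5905. Entropy rate H' = pi_0*H(p01) + pi_1*H(p10) = 0.4095*0.9933 + 0.5905*0.958 = 0.9725

0.9725 bits/symbol


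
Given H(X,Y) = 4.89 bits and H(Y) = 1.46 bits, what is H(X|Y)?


H(X|Y) = H(X,Y) - H(Y) = 4.89 - 1.46 = 3.43

3.43 bits


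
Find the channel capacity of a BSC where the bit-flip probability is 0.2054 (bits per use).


H(p) = -p*log2(p) - (1-p)*log2(1-p) = -0.2054*log2(0.2054) - 0.7946*log2(0.7946) = 0.469029 + 0.263568 = 0.7326. C = 1 - H(p) = 1 - 0.7326 = 0.2674

0.2674 bits


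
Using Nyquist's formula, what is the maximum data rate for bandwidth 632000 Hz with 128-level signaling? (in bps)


Rate = 2 * B * log2(M) = 2 * 632000 * 7.0 = 8848000.0

8848000.0 bps
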